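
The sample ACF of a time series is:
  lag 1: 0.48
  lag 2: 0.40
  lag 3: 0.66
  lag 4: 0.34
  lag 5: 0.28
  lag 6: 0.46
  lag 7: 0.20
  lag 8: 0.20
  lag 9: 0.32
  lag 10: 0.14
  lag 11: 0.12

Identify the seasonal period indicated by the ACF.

3

The largest autocorrelation is r_3 = 0.66; the remaining lags stay at or below 0.48. The elevated value at lag 1 (0.48), dropping to 0.40 at lag 2, reflects decaying short-term dependence rather than seasonality.
The dominant spike at lag 3 indicates a seasonal period of 3.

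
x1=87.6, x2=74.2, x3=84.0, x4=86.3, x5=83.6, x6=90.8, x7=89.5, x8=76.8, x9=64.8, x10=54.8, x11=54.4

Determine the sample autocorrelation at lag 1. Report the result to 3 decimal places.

Mean x̄ = (87.6 + 74.2 + 84.0 + 86.3 + 83.6 + 90.8 + 89.5 + 76.8 + 64.8 + 54.8 + 54.4)/11 = 76.9818
Numerator Σ_{t=1}^{10}(x_t−x̄)(x_{t+1}−x̄) = 1113.4942
Denominator Σ(x_t−x̄)² = 1798.4164
r_1 = 1113.4942 / 1798.4164 = 0.619

0.619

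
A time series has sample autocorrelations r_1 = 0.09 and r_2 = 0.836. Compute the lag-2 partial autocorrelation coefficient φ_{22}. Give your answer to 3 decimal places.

0.835

φ_{22} = (r_2 − r_1²) / (1 − r_1²)
r_1² = (0.09)² = 0.0081
Numerator = 0.836 − 0.0081 = 0.8279; denominator = 1 − 0.0081 = 0.9919
φ_{22} = 0.8279 / 0.9919 = 0.835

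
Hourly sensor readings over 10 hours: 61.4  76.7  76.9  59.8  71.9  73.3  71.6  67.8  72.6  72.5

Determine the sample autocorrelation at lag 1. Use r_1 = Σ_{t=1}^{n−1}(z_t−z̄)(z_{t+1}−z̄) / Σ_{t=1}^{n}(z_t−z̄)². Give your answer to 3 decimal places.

Mean z̄ = (61.4 + 76.7 + 76.9 + 59.8 + 71.9 + 73.3 + 71.6 + 67.8 + 72.6 + 72.5)/10 = 70.4500
Numerator Σ_{t=1}^{9}(z_t−z̄)(z_{t+1}−z̄) = -97.3125
Denominator Σ(z_t−z̄)² = 303.3850
r_1 = -97.3125 / 303.3850 = -0.321

-0.321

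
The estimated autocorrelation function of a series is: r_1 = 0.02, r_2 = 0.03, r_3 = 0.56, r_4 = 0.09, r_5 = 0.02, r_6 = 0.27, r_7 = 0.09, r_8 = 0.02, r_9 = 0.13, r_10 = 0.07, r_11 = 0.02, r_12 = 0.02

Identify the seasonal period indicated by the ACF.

The largest autocorrelation is r_3 = 0.56, with a weaker echo at lag 6 (0.27); the remaining lags stay at or below 0.13.
The dominant spike at lag 3 indicates a seasonal period of 3.

3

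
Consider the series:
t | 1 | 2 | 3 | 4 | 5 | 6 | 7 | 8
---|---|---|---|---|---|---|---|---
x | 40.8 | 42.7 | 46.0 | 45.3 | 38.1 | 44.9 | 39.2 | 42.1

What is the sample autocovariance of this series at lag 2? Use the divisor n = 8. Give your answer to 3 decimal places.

-0.006

Mean x̄ = (40.8 + 42.7 + 46.0 + 45.3 + 38.1 + 44.9 + 39.2 + 42.1)/8 = 42.3875
Deviations: -1.5875, 0.3125, 3.6125, 2.9125, -4.2875, 2.5125, -3.1875, -0.2875
Σ_{t=1}^{6}(x_t−x̄)(x_{t+2}−x̄) = -0.0516
γ_2 = -0.0516 / 8 = -0.006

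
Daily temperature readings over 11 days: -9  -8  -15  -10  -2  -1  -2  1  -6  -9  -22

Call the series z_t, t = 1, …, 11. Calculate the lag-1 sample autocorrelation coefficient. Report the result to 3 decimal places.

0.353

Mean z̄ = (-9 − 8 − 15 − 10 − 2 − 1 − 2 + 1 − 6 − 9 − 22)/11 = -7.5455
Numerator Σ_{t=1}^{10}(z_t−z̄)(z_{t+1}−z̄) = 160.7025
Denominator Σ(z_t−z̄)² = 454.7273
r_1 = 160.7025 / 454.7273 = 0.353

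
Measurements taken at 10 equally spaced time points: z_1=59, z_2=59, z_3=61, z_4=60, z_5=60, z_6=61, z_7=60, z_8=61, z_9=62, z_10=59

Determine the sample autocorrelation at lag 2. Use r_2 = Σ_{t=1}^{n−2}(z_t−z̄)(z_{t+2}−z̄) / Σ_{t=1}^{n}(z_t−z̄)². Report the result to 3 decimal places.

-0.175

Mean z̄ = (59 + 59 + 61 + 60 + 60 + 61 + 60 + 61 + 62 + 59)/10 = 60.2000
Numerator Σ_{t=1}^{8}(z_t−z̄)(z_{t+2}−z̄) = -1.6800
Denominator Σ(z_t−z̄)² = 9.6000
r_2 = -1.6800 / 9.6000 = -0.175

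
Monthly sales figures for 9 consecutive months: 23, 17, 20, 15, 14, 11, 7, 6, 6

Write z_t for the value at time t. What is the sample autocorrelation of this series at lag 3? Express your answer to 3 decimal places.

Mean z̄ = (23 + 17 + 20 + 15 + 14 + 11 + 7 + 6 + 6)/9 = 13.2222
Σ(z_t−z̄)(z_{t+3}−z̄) = (17.3827) + (2.9383) + (-15.0617) + (-11.0617) + (-5.6173) + (16.0494) = 4.6296
Denominator Σ(z_t−z̄)² = 307.5556
r_3 = 4.6296 / 307.5556 = 0.015

0.015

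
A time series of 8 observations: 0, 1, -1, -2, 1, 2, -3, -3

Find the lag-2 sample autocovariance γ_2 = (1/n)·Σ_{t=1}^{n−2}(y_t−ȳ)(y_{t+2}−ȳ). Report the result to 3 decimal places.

-2.098

Mean ȳ = (0 + 1 − 1 − 2 + 1 + 2 − 3 − 3)/8 = -0.6250
Σ_{t=1}^{6}(y_t−ȳ)(y_{t+2}−ȳ) = -16.7813
γ_2 = -16.7813 / 8 = -2.098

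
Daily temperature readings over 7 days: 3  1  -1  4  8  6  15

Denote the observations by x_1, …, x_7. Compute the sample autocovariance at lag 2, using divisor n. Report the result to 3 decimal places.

Mean x̄ = (3 + 1 − 1 + 4 + 8 + 6 + 15)/7 = 5.1429
Σ_{t=1}^{5}(x_t−x̄)(x_{t+2}−x̄) = 27.5306
γ_2 = 27.5306 / 7 = 3.933

3.933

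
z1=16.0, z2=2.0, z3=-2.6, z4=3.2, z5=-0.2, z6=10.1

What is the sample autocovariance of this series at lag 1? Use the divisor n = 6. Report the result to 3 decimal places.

Mean z̄ = (16.0 + 2.0 − 2.6 + 3.2 − 0.2 + 10.1)/6 = 4.7500
Deviations: 11.2500, -2.7500, -7.3500, -1.5500, -4.9500, 5.3500
Σ_{t=1}^{5}(z_t−z̄)(z_{t+1}−z̄) = -18.1425
γ_1 = -18.1425 / 6 = -3.024

-3.024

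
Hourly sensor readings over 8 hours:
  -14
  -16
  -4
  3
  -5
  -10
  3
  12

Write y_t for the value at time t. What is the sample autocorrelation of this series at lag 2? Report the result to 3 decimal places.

-0.361

Mean ȳ = (-14 − 16 − 4 + 3 − 5 − 10 + 3 + 12)/8 = -3.8750
Deviations from mean: -10.1250, -12.1250, -0.1250, 6.8750, -1.1250, -6.1250, 6.8750, 15.8750
Numerator Σ_{t=1}^{6}(y_t−ȳ)(y_{t+2}−ȳ) = -229.0313
Denominator Σ(y_t−ȳ)² = 634.8750
r_2 = -229.0313 / 634.8750 = -0.361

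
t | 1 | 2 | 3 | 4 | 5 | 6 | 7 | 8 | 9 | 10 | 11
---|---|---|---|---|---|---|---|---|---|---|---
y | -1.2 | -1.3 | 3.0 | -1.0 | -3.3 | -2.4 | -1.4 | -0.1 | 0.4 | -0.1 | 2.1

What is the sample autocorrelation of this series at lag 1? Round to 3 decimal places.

Mean ȳ = (-1.2 − 1.3 + 3.0 − 1.0 − 3.3 − 2.4 − 1.4 − 0.1 + 0.4 − 0.1 + 2.1)/11 = -0.4818
Numerator Σ_{t=1}^{10}(y_t−ȳ)(y_{t+1}−ȳ) = 5.8706
Denominator Σ(y_t−ȳ)² = 33.7764
r_1 = 5.8706 / 33.7764 = 0.174

0.174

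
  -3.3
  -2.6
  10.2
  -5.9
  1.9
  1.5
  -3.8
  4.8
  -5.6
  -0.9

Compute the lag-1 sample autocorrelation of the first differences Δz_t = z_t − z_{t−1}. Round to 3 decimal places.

-0.708

First differences Δz: 0.7, 12.8, -16.1, 7.8, -0.4, -5.3, 8.6, -10.4, 4.7
Mean of differences = 0.2667
Numerator Σ(Δz_t−Δz̄)(Δz_{t+1}−Δz̄) = -506.8711
Denominator Σ(Δz_t−Δz̄)² = 716.2000
r_1(Δz) = -506.8711 / 716.2000 = -0.708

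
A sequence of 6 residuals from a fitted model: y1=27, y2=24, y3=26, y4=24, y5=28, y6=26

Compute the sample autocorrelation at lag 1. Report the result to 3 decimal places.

Mean ȳ = (27 + 24 + 26 + 24 + 28 + 26)/6 = 25.8333
Σ(y_t−ȳ)(y_{t+1}−ȳ) = (-2.1389) + (-0.3056) + (-0.3056) + (-3.9722) + (0.3611) = -6.3611
Denominator Σ(y_t−ȳ)² = 12.8333
r_1 = -6.3611 / 12.8333 = -0.496

-0.496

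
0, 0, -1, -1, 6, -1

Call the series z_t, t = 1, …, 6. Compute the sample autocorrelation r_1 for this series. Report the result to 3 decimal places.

-0.353

Mean z̄ = (0 + 0 − 1 − 1 + 6 − 1)/6 = 0.5000
Deviations from mean: -0.5000, -0.5000, -1.5000, -1.5000, 5.5000, -1.5000
Σ(z_t−z̄)(z_{t+1}−z̄) = (0.2500) + (0.7500) + (2.2500) + (-8.2500) + (-8.2500) = -13.2500
Denominator Σ(z_t−z̄)² = 37.5000
r_1 = -13.2500 / 37.5000 = -0.353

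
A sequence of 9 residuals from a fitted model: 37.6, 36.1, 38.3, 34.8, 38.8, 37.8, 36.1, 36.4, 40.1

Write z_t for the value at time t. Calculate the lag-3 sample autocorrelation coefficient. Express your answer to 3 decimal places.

0.047

Mean z̄ = (37.6 + 36.1 + 38.3 + 34.8 + 38.8 + 37.8 + 36.1 + 36.4 + 40.1)/9 = 37.3333
Σ(z_t−z̄)(z_{t+3}−z̄) = (-0.6756) + (-1.8089) + (0.4511) + (3.1244) + (-1.3689) + (1.2911) = 1.0133
Denominator Σ(z_t−z̄)² = 21.3600
r_3 = 1.0133 / 21.3600 = 0.047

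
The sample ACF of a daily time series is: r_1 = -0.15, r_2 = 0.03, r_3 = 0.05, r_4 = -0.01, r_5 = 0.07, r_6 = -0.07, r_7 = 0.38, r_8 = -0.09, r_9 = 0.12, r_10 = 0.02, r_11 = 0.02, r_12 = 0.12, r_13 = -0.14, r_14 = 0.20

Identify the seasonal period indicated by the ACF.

7

The largest autocorrelation is r_7 = 0.38, with a weaker echo at lag 14 (0.20); the remaining lags stay at or below 0.12.
The dominant spike at lag 7 indicates a seasonal period of 7.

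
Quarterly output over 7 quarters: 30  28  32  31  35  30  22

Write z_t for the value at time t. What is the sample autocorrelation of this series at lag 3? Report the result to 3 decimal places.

Mean z̄ = (30 + 28 + 32 + 31 + 35 + 30 + 22)/7 = 29.7143
Σ(z_t−z̄)(z_{t+3}−z̄) = (0.3673) + (-9.0612) + (0.6531) + (-9.9184) = -17.9592
Denominator Σ(z_t−z̄)² = 97.4286
r_3 = -17.9592 / 97.4286 = -0.184

-0.184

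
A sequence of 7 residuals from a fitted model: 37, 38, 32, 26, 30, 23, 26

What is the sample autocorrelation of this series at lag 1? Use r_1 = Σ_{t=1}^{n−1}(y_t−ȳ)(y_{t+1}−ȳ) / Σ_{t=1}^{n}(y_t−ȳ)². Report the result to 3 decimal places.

0.467

Mean ȳ = (37 + 38 + 32 + 26 + 30 + 23 + 26)/7 = 30.2857
Deviations from mean: 6.7143, 7.7143, 1.7143, -4.2857, -0.2857, -7.2857, -4.2857
Σ(y_t−ȳ)(y_{t+1}−ȳ) = (51.7959) + (13.2245) + (-7.3469) + (1.2245) + (2.0816) + (31.2245) = 92.2041
Denominator Σ(y_t−ȳ)² = 197.4286
r_1 = 92.2041 / 197.4286 = 0.467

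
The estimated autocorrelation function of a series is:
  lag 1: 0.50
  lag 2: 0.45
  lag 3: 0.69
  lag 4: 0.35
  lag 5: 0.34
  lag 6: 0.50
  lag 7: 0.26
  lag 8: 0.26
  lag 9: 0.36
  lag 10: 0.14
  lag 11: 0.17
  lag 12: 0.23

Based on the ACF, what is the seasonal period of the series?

The largest autocorrelation is r_3 = 0.69; the remaining lags stay at or below 0.50. The elevated value at lag 1 (0.50), dropping to 0.45 at lag 2, reflects decaying short-term dependence rather than seasonality.
The dominant spike at lag 3 indicates a seasonal period of 3.

3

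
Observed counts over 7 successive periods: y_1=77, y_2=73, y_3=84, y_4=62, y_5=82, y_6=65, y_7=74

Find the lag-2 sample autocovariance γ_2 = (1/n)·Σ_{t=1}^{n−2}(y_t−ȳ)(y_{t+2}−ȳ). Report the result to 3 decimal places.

Mean ȳ = (77 + 73 + 84 + 62 + 82 + 65 + 74)/7 = 73.8571
Deviations: 3.1429, -0.8571, 10.1429, -11.8571, 8.1429, -8.8571, 0.1429
Σ_{t=1}^{5}(y_t−ȳ)(y_{t+2}−ȳ) = 230.8163
γ_2 = 230.8163 / 7 = 32.974

32.974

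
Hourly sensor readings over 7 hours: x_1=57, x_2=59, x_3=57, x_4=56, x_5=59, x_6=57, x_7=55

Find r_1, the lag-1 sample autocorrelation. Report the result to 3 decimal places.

Mean x̄ = (57 + 59 + 57 + 56 + 59 + 57 + 55)/7 = 57.1429
Deviations from mean: -0.1429, 1.8571, -0.1429, -1.1429, 1.8571, -0.1429, -2.1429
Σ(x_t−x̄)(x_{t+1}−x̄) = (-0.2653) + (-0.2653) + (0.1633) + (-2.1224) + (-0.2653) + (0.3061) = -2.4490
Denominator Σ(x_t−x̄)² = 12.8571
r_1 = -2.4490 / 12.8571 = -0.190

-0.190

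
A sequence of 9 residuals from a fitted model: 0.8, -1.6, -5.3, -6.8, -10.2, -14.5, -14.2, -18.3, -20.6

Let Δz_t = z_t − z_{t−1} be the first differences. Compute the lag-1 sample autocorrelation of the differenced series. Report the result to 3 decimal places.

-0.645

First differences Δz: -2.4, -3.7, -1.5, -3.4, -4.3, 0.3, -4.1, -2.3
Mean of differences = -2.6750
Numerator Σ(Δz_t−Δz̄)(Δz_{t+1}−Δz̄) = -10.7681
Denominator Σ(Δz_t−Δz̄)² = 16.6950
r_1(Δz) = -10.7681 / 16.6950 = -0.645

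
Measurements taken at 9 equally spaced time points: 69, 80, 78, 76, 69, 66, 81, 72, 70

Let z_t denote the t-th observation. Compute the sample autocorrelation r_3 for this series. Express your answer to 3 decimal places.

Mean z̄ = (69 + 80 + 78 + 76 + 69 + 66 + 81 + 72 + 70)/9 = 73.4444
Σ(z_t−z̄)(z_{t+3}−z̄) = (-11.3580) + (-29.1358) + (-33.9136) + (19.3086) + (6.4198) + (25.6420) = -23.0370
Denominator Σ(z_t−z̄)² = 236.2222
r_3 = -23.0370 / 236.2222 = -0.098

-0.098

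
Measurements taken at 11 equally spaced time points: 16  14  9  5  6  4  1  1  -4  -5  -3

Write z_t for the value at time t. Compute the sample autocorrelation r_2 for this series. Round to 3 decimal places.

0.372

Mean z̄ = (16 + 14 + 9 + 5 + 6 + 4 + 1 + 1 − 4 − 5 − 3)/11 = 4.0000
Numerator Σ_{t=1}^{9}(z_t−z̄)(z_{t+2}−z̄) = 181.0000
Denominator Σ(z_t−z̄)² = 486.0000
r_2 = 181.0000 / 486.0000 = 0.372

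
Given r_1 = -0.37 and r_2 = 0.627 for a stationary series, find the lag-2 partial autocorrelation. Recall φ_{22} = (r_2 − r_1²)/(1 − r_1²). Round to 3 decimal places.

φ_{22} = (r_2 − r_1²) / (1 − r_1²)
r_1² = (-0.37)² = 0.1369
Numerator = 0.627 − 0.1369 = 0.4901; denominator = 1 − 0.1369 = 0.8631
φ_{22} = 0.4901 / 0.8631 = 0.568

0.568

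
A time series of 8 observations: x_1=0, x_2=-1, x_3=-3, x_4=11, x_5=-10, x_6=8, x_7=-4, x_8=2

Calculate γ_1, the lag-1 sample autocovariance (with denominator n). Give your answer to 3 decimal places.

Mean x̄ = (0 − 1 − 3 + 11 − 10 + 8 − 4 + 2)/8 = 0.3750
Σ_{t=1}^{7}(x_t−x̄)(x_{t+1}−x̄) = -260.5156
γ_1 = -260.5156 / 8 = -32.564

-32.564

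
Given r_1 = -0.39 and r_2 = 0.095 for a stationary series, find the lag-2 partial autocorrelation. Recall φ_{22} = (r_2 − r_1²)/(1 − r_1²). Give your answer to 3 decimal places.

φ_{22} = (r_2 − r_1²) / (1 − r_1²)
r_1² = (-0.39)² = 0.1521
Numerator = 0.095 − 0.1521 = -0.0571; denominator = 1 − 0.1521 = 0.8479
φ_{22} = -0.0571 / 0.8479 = -0.067

-0.067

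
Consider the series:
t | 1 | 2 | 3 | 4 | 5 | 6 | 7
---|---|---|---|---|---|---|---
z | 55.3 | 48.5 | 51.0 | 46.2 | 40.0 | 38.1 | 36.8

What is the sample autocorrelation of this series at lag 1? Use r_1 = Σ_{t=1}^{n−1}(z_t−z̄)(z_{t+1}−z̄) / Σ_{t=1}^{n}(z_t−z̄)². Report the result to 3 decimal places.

0.506

Mean z̄ = (55.3 + 48.5 + 51.0 + 46.2 + 40.0 + 38.1 + 36.8)/7 = 45.1286
Deviations from mean: 10.1714, 3.3714, 5.8714, 1.0714, -5.1286, -7.0286, -8.3286
Σ(z_t−z̄)(z_{t+1}−z̄) = (34.2922) + (19.7951) + (6.2908) + (-5.4949) + (36.0465) + (58.5380) = 149.4678
Denominator Σ(z_t−z̄)² = 295.5143
r_1 = 149.4678 / 295.5143 = 0.506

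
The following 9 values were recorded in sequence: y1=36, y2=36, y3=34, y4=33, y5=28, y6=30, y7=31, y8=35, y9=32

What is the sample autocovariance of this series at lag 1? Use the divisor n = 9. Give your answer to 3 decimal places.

2.896

Mean ȳ = (36 + 36 + 34 + 33 + 28 + 30 + 31 + 35 + 32)/9 = 32.7778
Σ_{t=1}^{8}(y_t−ȳ)(y_{t+1}−ȳ) = 26.0617
γ_1 = 26.0617 / 9 = 2.896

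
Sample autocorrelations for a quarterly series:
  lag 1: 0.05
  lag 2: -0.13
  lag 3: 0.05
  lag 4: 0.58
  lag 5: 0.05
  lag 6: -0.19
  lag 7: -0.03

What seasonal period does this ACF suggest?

The largest autocorrelation is r_4 = 0.58; the remaining lags stay at or below 0.05.
The dominant spike at lag 4 indicates a seasonal period of 4.

4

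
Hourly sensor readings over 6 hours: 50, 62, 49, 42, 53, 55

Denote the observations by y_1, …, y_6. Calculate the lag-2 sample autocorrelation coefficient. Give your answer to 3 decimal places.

-0.580

Mean ȳ = (50 + 62 + 49 + 42 + 53 + 55)/6 = 51.8333
Deviations from mean: -1.8333, 10.1667, -2.8333, -9.8333, 1.1667, 3.1667
Numerator Σ_{t=1}^{4}(y_t−ȳ)(y_{t+2}−ȳ) = -129.2222
Denominator Σ(y_t−ȳ)² = 222.8333
r_2 = -129.2222 / 222.8333 = -0.580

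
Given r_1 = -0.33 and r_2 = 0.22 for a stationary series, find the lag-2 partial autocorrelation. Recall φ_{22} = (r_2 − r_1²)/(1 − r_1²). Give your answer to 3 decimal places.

0.125

φ_{22} = (r_2 − r_1²) / (1 − r_1²)
r_1² = (-0.33)² = 0.1089
Numerator = 0.22 − 0.1089 = 0.1111; denominator = 1 − 0.1089 = 0.8911
φ_{22} = 0.1111 / 0.8911 = 0.125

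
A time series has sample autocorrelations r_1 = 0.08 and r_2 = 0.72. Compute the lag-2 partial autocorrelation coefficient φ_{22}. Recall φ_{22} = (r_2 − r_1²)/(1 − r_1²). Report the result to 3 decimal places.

φ_{22} = (r_2 − r_1²) / (1 − r_1²)
r_1² = (0.08)² = 0.0064
Numerator = 0.72 − 0.0064 = 0.7136; denominator = 1 − 0.0064 = 0.9936
φ_{22} = 0.7136 / 0.9936 = 0.718

0.718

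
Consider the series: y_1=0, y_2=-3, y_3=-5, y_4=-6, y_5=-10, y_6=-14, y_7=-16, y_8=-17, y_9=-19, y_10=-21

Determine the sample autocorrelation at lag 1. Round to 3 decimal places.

0.709

Mean ȳ = (0 − 3 − 5 − 6 − 10 − 14 − 16 − 17 − 19 − 21)/10 = -11.1000
Numerator Σ_{t=1}^{9}(y_t−ȳ)(y_{t+1}−ȳ) = 340.7900
Denominator Σ(y_t−ȳ)² = 480.9000
r_1 = 340.7900 / 480.9000 = 0.709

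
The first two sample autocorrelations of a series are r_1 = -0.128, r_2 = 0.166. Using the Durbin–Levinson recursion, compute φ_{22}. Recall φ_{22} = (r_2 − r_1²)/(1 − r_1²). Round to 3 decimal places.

φ_{22} = (r_2 − r_1²) / (1 − r_1²)
r_1² = (-0.128)² = 0.016384
Numerator = 0.166 − 0.0164 = 0.1496; denominator = 1 − 0.0164 = 0.9836
φ_{22} = 0.1496 / 0.9836 = 0.152

0.152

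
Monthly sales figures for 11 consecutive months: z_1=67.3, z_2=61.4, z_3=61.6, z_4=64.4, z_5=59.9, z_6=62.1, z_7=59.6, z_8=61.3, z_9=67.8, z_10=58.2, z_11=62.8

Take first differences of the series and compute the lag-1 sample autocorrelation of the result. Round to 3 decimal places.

-0.564

First differences Δz: -5.9, 0.2, 2.8, -4.5, 2.2, -2.5, 1.7, 6.5, -9.6, 4.6
Mean of differences = -0.4500
Numerator Σ(Δz_t−Δz̄)(Δz_{t+1}−Δz̄) = -130.0225
Denominator Σ(Δz_t−Δz̄)² = 230.4650
r_1(Δz) = -130.0225 / 230.4650 = -0.564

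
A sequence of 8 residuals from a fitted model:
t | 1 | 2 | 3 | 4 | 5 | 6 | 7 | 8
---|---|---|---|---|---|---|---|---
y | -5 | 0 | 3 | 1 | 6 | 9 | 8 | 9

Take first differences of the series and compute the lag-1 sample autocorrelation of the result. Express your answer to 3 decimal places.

First differences Δy: 5, 3, -2, 5, 3, -1, 1
Mean of differences = 2.0000
Numerator Σ(Δy_t−Δȳ)(Δy_{t+1}−Δȳ) = -10.0000
Denominator Σ(Δy_t−Δȳ)² = 46.0000
r_1(Δy) = -10.0000 / 46.0000 = -0.217

-0.217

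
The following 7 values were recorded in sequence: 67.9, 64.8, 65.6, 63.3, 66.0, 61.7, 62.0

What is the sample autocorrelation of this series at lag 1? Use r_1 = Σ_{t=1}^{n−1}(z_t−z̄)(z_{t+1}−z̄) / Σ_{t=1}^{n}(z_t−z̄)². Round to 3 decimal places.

Mean z̄ = (67.9 + 64.8 + 65.6 + 63.3 + 66.0 + 61.7 + 62.0)/7 = 64.4714
Σ(z_t−z̄)(z_{t+1}−z̄) = (1.1265) + (0.3708) + (-1.3220) + (-1.7906) + (-4.2363) + (6.8494) = 0.9978
Denominator Σ(z_t−z̄)² = 30.6343
r_1 = 0.9978 / 30.6343 = 0.033

0.033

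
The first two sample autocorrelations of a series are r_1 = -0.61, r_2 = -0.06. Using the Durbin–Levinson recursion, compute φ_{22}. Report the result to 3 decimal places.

-0.688

φ_{22} = (r_2 − r_1²) / (1 − r_1²)
r_1² = (-0.61)² = 0.3721
Numerator = -0.06 − 0.3721 = -0.4321; denominator = 1 − 0.3721 = 0.6279
φ_{22} = -0.4321 / 0.6279 = -0.688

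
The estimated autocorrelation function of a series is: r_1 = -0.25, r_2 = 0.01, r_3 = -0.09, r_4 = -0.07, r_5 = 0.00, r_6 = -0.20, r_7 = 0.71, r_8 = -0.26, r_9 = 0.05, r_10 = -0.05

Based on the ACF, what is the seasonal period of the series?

The largest autocorrelation is r_7 = 0.71; the remaining lags stay at or below 0.05.
The dominant spike at lag 7 indicates a seasonal period of 7.

7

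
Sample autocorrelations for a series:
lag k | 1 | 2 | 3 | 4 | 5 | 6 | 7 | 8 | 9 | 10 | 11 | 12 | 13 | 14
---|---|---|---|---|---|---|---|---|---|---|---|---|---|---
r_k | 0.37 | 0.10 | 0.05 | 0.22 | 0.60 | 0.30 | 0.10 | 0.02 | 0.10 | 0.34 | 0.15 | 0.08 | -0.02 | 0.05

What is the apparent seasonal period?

The largest autocorrelation is r_5 = 0.60; the remaining lags stay at or below 0.37. The elevated value at lag 1 (0.37), dropping to 0.10 at lag 2, reflects decaying short-term dependence rather than seasonality.
The dominant spike at lag 5 indicates a seasonal period of 5.

5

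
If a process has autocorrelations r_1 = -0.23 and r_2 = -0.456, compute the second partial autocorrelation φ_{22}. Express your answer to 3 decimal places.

φ_{22} = (r_2 − r_1²) / (1 − r_1²)
r_1² = (-0.23)² = 0.0529
Numerator = -0.456 − 0.0529 = -0.5089; denominator = 1 − 0.0529 = 0.9471
φ_{22} = -0.5089 / 0.9471 = -0.537

-0.537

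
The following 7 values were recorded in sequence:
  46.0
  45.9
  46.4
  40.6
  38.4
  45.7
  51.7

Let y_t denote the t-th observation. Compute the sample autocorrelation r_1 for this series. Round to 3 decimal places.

0.221

Mean ȳ = (46.0 + 45.9 + 46.4 + 40.6 + 38.4 + 45.7 + 51.7)/7 = 44.9571
Deviations from mean: 1.0429, 0.9429, 1.4429, -4.3571, -6.5571, 0.7429, 6.7429
Numerator Σ_{t=1}^{6}(y_t−ȳ)(y_{t+1}−ȳ) = 24.7653
Denominator Σ(y_t−ȳ)² = 112.0571
r_1 = 24.7653 / 112.0571 = 0.221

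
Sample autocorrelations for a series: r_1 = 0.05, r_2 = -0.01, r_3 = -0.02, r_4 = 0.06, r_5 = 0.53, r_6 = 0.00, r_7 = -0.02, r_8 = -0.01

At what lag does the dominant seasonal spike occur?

5

The largest autocorrelation is r_5 = 0.53; the remaining lags stay at or below 0.06.
The dominant spike at lag 5 indicates a seasonal period of 5.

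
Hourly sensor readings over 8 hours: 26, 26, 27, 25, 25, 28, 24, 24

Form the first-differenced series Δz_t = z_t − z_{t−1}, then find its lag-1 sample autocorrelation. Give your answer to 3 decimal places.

First differences Δz: 0, 1, -2, 0, 3, -4, 0
Mean of differences = -0.2857
Numerator Σ(Δz_t−Δz̄)(Δz_{t+1}−Δz̄) = -14.6531
Denominator Σ(Δz_t−Δz̄)² = 29.4286
r_1(Δz) = -14.6531 / 29.4286 = -0.498

-0.498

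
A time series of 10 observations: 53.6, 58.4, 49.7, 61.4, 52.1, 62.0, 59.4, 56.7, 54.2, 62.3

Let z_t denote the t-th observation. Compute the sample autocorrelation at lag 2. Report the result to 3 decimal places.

Mean z̄ = (53.6 + 58.4 + 49.7 + 61.4 + 52.1 + 62.0 + 59.4 + 56.7 + 54.2 + 62.3)/10 = 56.9800
Numerator Σ_{t=1}^{8}(z_t−z̄)(z_{t+2}−z̄) = 67.1652
Denominator Σ(z_t−z̄)² = 176.9560
r_2 = 67.1652 / 176.9560 = 0.380

0.380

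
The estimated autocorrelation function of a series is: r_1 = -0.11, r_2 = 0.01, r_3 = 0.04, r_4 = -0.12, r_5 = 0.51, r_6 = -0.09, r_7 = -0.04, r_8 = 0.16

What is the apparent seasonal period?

5

The largest autocorrelation is r_5 = 0.51; the remaining lags stay at or below 0.16.
The dominant spike at lag 5 indicates a seasonal period of 5.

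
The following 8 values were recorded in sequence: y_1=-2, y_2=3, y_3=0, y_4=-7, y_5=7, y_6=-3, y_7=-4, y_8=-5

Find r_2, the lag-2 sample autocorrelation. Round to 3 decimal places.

Mean ȳ = (-2 + 3 + 0 − 7 + 7 − 3 − 4 − 5)/8 = -1.3750
Deviations from mean: -0.6250, 4.3750, 1.3750, -5.6250, 8.3750, -1.6250, -2.6250, -3.6250
Numerator Σ_{t=1}^{6}(y_t−ȳ)(y_{t+2}−ȳ) = -20.9063
Denominator Σ(y_t−ȳ)² = 145.8750
r_2 = -20.9063 / 145.8750 = -0.143

-0.143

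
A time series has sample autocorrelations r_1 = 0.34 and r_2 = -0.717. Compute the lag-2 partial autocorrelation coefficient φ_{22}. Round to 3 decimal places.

φ_{22} = (r_2 − r_1²) / (1 − r_1²)
r_1² = (0.34)² = 0.1156
Numerator = -0.717 − 0.1156 = -0.8326; denominator = 1 − 0.1156 = 0.8844
φ_{22} = -0.8326 / 0.8844 = -0.941

-0.941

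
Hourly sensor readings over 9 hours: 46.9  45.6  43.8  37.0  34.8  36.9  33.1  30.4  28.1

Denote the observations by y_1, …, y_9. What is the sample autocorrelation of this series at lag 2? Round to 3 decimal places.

0.266

Mean ȳ = (46.9 + 45.6 + 43.8 + 37.0 + 34.8 + 36.9 + 33.1 + 30.4 + 28.1)/9 = 37.4000
Σ(y_t−ȳ)(y_{t+2}−ȳ) = (60.8000) + (-3.2800) + (-16.6400) + (0.2000) + (11.1800) + (3.5000) + (39.9900) = 95.7500
Denominator Σ(y_t−ȳ)² = 359.6000
r_2 = 95.7500 / 359.6000 = 0.266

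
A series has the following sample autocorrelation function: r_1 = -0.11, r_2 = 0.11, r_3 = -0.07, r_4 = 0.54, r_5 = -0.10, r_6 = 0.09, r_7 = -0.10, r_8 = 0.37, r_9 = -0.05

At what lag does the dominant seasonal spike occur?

The largest autocorrelation is r_4 = 0.54, with a weaker echo at lag 8 (0.37); the remaining lags stay at or below 0.11.
The dominant spike at lag 4 indicates a seasonal period of 4.

4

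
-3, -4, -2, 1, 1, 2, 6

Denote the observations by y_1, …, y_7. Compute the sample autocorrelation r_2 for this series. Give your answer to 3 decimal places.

0.112

Mean ȳ = (-3 − 4 − 2 + 1 + 1 + 2 + 6)/7 = 0.1429
Σ(y_t−ȳ)(y_{t+2}−ȳ) = (6.7347) + (-3.5510) + (-1.8367) + (1.5918) + (5.0204) = 7.9592
Denominator Σ(y_t−ȳ)² = 70.8571
r_2 = 7.9592 / 70.8571 = 0.112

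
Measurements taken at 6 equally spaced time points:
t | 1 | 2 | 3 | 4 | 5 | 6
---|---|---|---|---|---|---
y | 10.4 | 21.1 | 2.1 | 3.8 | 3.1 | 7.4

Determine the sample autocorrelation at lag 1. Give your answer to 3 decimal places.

Mean ȳ = (10.4 + 21.1 + 2.1 + 3.8 + 3.1 + 7.4)/6 = 7.9833
Σ(y_t−ȳ)(y_{t+1}−ȳ) = (31.6986) + (-77.1697) + (24.6119) + (20.4286) + (2.8486) = 2.4181
Denominator Σ(y_t−ȳ)² = 254.1883
r_1 = 2.4181 / 254.1883 = 0.010

0.010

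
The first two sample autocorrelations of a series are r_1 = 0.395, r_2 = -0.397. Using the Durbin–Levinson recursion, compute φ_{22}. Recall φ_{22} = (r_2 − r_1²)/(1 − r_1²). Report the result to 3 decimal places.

φ_{22} = (r_2 − r_1²) / (1 − r_1²)
r_1² = (0.395)² = 0.156025
Numerator = -0.397 − 0.1560 = -0.5530; denominator = 1 − 0.1560 = 0.8440
φ_{22} = -0.5530 / 0.8440 = -0.655

-0.655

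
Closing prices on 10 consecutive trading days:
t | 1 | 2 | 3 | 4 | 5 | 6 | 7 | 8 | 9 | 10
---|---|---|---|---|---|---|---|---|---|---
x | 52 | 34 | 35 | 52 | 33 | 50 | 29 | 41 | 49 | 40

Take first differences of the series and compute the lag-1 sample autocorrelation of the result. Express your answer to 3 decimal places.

-0.614

First differences Δx: -18, 1, 17, -19, 17, -21, 12, 8, -9
Mean of differences = -1.3333
Numerator Σ(Δx_t−Δx̄)(Δx_{t+1}−Δx̄) = -1213.7778
Denominator Σ(Δx_t−Δx̄)² = 1978.0000
r_1(Δx) = -1213.7778 / 1978.0000 = -0.614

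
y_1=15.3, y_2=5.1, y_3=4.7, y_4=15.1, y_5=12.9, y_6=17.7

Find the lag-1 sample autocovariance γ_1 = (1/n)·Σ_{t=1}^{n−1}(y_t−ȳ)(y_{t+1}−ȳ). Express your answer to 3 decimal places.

Mean ȳ = (15.3 + 5.1 + 4.7 + 15.1 + 12.9 + 17.7)/6 = 11.8000
Σ_{t=1}^{5}(y_t−ȳ)(y_{t+1}−ȳ) = 10.8100
γ_1 = 10.8100 / 6 = 1.802

1.802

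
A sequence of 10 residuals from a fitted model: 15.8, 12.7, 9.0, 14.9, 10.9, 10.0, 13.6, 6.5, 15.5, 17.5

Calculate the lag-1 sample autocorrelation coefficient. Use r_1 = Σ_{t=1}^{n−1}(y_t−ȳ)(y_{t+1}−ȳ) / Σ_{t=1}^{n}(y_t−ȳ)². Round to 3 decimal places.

Mean ȳ = (15.8 + 12.7 + 9.0 + 14.9 + 10.9 + 10.0 + 13.6 + 6.5 + 15.5 + 17.5)/10 = 12.6400
Numerator Σ_{t=1}^{9}(y_t−ȳ)(y_{t+1}−ȳ) = -19.6836
Denominator Σ(y_t−ȳ)² = 108.7640
r_1 = -19.6836 / 108.7640 = -0.181

-0.181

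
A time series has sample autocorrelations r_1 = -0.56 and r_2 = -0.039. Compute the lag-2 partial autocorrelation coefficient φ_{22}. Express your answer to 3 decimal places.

φ_{22} = (r_2 − r_1²) / (1 − r_1²)
r_1² = (-0.56)² = 0.3136
Numerator = -0.039 − 0.3136 = -0.3526; denominator = 1 − 0.3136 = 0.6864
φ_{22} = -0.3526 / 0.6864 = -0.514

-0.514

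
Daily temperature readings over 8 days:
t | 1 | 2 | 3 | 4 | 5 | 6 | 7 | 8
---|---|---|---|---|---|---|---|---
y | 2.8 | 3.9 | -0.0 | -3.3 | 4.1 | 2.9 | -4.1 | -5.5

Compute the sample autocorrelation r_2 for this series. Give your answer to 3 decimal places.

Mean ȳ = (2.8 + 3.9 − 0.0 − 3.3 + 4.1 + 2.9 − 4.1 − 5.5)/8 = 0.1000
Σ(y_t−ȳ)(y_{t+2}−ȳ) = (-0.2700) + (-12.9200) + (-0.4000) + (-9.5200) + (-16.8000) + (-15.6800) = -55.5900
Denominator Σ(y_t−ȳ)² = 106.1400
r_2 = -55.5900 / 106.1400 = -0.524

-0.524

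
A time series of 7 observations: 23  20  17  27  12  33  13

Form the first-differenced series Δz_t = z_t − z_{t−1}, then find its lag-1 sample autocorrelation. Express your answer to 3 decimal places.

-0.760

First differences Δz: -3, -3, 10, -15, 21, -20
Mean of differences = -1.6667
Numerator Σ(Δz_t−Δz̄)(Δz_{t+1}−Δz̄) = -887.1111
Denominator Σ(Δz_t−Δz̄)² = 1167.3333
r_1(Δz) = -887.1111 / 1167.3333 = -0.760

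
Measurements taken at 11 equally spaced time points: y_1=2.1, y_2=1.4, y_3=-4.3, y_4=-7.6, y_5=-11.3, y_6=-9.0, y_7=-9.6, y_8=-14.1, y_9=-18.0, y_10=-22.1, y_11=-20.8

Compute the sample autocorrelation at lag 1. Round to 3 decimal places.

Mean ȳ = (2.1 + 1.4 − 4.3 − 7.6 − 11.3 − 9.0 − 9.6 − 14.1 − 18.0 − 22.1 − 20.8)/11 = -10.3000
Numerator Σ_{t=1}^{10}(y_t−ȳ)(y_{t+1}−ȳ) = 469.7500
Denominator Σ(y_t−ȳ)² = 660.3400
r_1 = 469.7500 / 660.3400 = 0.711

0.711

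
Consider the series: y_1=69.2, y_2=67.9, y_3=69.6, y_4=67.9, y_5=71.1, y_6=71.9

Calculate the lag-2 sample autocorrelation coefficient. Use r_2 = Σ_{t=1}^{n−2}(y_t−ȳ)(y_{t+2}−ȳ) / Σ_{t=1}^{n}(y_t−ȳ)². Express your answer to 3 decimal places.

-0.076

Mean ȳ = (69.2 + 67.9 + 69.6 + 67.9 + 71.1 + 71.9)/6 = 69.6000
Deviations from mean: -0.4000, -1.7000, 0.0000, -1.7000, 1.5000, 2.3000
Σ(y_t−ȳ)(y_{t+2}−ȳ) = (0.0000) + (2.8900) + (0.0000) + (-3.9100) = -1.0200
Denominator Σ(y_t−ȳ)² = 13.4800
r_2 = -1.0200 / 13.4800 = -0.076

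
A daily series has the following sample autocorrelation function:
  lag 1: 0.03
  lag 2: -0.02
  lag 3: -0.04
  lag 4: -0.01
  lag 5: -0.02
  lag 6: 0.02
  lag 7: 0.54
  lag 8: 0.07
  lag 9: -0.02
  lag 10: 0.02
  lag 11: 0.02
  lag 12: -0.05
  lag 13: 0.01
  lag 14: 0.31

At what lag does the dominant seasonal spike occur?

The largest autocorrelation is r_7 = 0.54, with a weaker echo at lag 14 (0.31); the remaining lags stay at or below 0.07.
The dominant spike at lag 7 indicates a seasonal period of 7.

7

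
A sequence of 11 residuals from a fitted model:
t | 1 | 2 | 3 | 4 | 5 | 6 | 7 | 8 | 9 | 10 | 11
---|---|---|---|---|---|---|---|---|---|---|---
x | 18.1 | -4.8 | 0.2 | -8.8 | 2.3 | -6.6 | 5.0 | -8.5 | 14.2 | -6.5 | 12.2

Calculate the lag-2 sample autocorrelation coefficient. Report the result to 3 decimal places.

Mean x̄ = (18.1 − 4.8 + 0.2 − 8.8 + 2.3 − 6.6 + 5.0 − 8.5 + 14.2 − 6.5 + 12.2)/11 = 1.5273
Numerator Σ_{t=1}^{9}(x_t−x̄)(x_{t+2}−x̄) = 470.1849
Denominator Σ(x_t−x̄)² = 941.3018
r_2 = 470.1849 / 941.3018 = 0.500

0.500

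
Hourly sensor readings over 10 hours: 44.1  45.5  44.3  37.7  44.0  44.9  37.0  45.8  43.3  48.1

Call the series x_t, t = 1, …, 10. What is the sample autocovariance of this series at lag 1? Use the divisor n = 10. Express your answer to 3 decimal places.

Mean x̄ = (44.1 + 45.5 + 44.3 + 37.7 + 44.0 + 44.9 + 37.0 + 45.8 + 43.3 + 48.1)/10 = 43.4700
Σ_{t=1}^{9}(x_t−x̄)(x_{t+1}−x̄) = -29.6359
γ_1 = -29.6359 / 10 = -2.964

-2.964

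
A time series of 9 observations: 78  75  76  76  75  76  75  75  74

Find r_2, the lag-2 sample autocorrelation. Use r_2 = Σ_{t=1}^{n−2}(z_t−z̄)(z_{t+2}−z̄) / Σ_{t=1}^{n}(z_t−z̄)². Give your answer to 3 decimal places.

0.168

Mean z̄ = (78 + 75 + 76 + 76 + 75 + 76 + 75 + 75 + 74)/9 = 75.5556
Σ(z_t−z̄)(z_{t+2}−z̄) = (1.0864) + (-0.2469) + (-0.2469) + (0.1975) + (0.3086) + (-0.2469) + (0.8642) = 1.7160
Denominator Σ(z_t−z̄)² = 10.2222
r_2 = 1.7160 / 10.2222 = 0.168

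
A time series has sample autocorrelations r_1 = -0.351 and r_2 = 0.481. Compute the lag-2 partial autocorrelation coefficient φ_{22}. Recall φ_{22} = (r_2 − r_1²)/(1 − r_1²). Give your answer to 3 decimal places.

0.408

φ_{22} = (r_2 − r_1²) / (1 − r_1²)
r_1² = (-0.351)² = 0.123201
Numerator = 0.481 − 0.1232 = 0.3578; denominator = 1 − 0.1232 = 0.8768
φ_{22} = 0.3578 / 0.8768 = 0.408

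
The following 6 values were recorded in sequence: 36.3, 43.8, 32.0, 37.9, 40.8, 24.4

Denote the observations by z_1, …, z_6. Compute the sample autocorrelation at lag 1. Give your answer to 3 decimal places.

Mean z̄ = (36.3 + 43.8 + 32.0 + 37.9 + 40.8 + 24.4)/6 = 35.8667
Deviations from mean: 0.4333, 7.9333, -3.8667, 2.0333, 4.9333, -11.4667
Σ(z_t−z̄)(z_{t+1}−z̄) = (3.4378) + (-30.6756) + (-7.8622) + (10.0311) + (-56.5689) = -81.6378
Denominator Σ(z_t−z̄)² = 238.0333
r_1 = -81.6378 / 238.0333 = -0.343

-0.343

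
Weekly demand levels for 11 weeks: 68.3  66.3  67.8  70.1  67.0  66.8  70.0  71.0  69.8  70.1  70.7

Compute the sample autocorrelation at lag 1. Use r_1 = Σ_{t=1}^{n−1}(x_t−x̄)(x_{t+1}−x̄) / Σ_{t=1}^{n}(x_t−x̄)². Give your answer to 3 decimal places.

Mean x̄ = (68.3 + 66.3 + 67.8 + 70.1 + 67.0 + 66.8 + 70.0 + 71.0 + 69.8 + 70.1 + 70.7)/11 = 68.9000
Numerator Σ_{t=1}^{10}(x_t−x̄)(x_{t+1}−x̄) = 9.9400
Denominator Σ(x_t−x̄)² = 28.9000
r_1 = 9.9400 / 28.9000 = 0.344

0.344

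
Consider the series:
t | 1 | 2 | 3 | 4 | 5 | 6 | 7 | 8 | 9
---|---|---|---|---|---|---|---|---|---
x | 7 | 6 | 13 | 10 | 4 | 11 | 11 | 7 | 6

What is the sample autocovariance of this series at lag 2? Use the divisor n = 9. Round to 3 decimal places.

Mean x̄ = (7 + 6 + 13 + 10 + 4 + 11 + 11 + 7 + 6)/9 = 8.3333
Σ_{t=1}^{7}(x_t−x̄)(x_{t+2}−x̄) = -47.2222
γ_2 = -47.2222 / 9 = -5.247

-5.247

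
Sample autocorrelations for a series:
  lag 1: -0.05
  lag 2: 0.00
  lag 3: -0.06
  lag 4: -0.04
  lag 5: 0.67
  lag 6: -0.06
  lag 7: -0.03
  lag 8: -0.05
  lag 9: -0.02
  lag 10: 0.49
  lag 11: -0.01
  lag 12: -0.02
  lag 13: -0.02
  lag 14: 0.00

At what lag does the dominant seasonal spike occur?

The largest autocorrelation is r_5 = 0.67, with a weaker echo at lag 10 (0.49); the remaining lags stay at or below 0.00.
The dominant spike at lag 5 indicates a seasonal period of 5.

5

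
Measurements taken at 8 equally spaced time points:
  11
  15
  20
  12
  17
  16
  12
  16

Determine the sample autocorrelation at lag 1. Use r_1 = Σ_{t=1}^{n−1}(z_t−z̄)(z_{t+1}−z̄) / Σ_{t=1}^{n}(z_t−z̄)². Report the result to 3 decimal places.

-0.382

Mean z̄ = (11 + 15 + 20 + 12 + 17 + 16 + 12 + 16)/8 = 14.8750
Deviations from mean: -3.8750, 0.1250, 5.1250, -2.8750, 2.1250, 1.1250, -2.8750, 1.1250
Σ(z_t−z̄)(z_{t+1}−z̄) = (-0.4844) + (0.6406) + (-14.7344) + (-6.1094) + (2.3906) + (-3.2344) + (-3.2344) = -24.7656
Denominator Σ(z_t−z̄)² = 64.8750
r_1 = -24.7656 / 64.8750 = -0.382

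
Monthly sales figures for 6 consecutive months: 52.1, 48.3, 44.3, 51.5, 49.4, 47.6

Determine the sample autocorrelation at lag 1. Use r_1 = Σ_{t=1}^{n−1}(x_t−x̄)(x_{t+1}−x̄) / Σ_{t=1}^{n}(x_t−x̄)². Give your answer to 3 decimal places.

-0.261

Mean x̄ = (52.1 + 48.3 + 44.3 + 51.5 + 49.4 + 47.6)/6 = 48.8667
Deviations from mean: 3.2333, -0.5667, -4.5667, 2.6333, 0.5333, -1.2667
Numerator Σ_{t=1}^{5}(x_t−x̄)(x_{t+1}−x̄) = -10.5411
Denominator Σ(x_t−x̄)² = 40.4533
r_1 = -10.5411 / 40.4533 = -0.261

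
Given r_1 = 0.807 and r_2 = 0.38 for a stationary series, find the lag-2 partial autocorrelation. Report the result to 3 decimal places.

-0.778

φ_{22} = (r_2 − r_1²) / (1 − r_1²)
r_1² = (0.807)² = 0.651249
Numerator = 0.38 − 0.6512 = -0.2712; denominator = 1 − 0.6512 = 0.3488
φ_{22} = -0.2712 / 0.3488 = -0.778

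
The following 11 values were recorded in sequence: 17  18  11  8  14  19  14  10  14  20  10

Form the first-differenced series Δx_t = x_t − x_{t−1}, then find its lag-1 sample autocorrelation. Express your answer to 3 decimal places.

First differences Δx: 1, -7, -3, 6, 5, -5, -4, 4, 6, -10
Mean of differences = -0.7000
Numerator Σ(Δx_t−Δx̄)(Δx_{t+1}−Δx̄) = -30.0900
Denominator Σ(Δx_t−Δx̄)² = 308.1000
r_1(Δx) = -30.0900 / 308.1000 = -0.098

-0.098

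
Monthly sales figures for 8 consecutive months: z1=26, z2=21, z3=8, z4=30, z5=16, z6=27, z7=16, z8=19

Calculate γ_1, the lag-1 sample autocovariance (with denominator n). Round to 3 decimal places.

Mean z̄ = (26 + 21 + 8 + 30 + 16 + 27 + 16 + 19)/8 = 20.3750
Σ_{t=1}^{7}(z_t−z̄)(z_{t+1}−z̄) = -217.3906
γ_1 = -217.3906 / 8 = -27.174

-27.174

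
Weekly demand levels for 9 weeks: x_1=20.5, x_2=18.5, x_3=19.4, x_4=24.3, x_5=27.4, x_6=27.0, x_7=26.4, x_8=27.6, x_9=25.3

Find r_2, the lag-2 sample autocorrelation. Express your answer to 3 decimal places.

Mean x̄ = (20.5 + 18.5 + 19.4 + 24.3 + 27.4 + 27.0 + 26.4 + 27.6 + 25.3)/9 = 24.0444
Numerator Σ_{t=1}^{7}(x_t−x̄)(x_{t+2}−x̄) = 21.5860
Denominator Σ(x_t−x̄)² = 104.7022
r_2 = 21.5860 / 104.7022 = 0.206

0.206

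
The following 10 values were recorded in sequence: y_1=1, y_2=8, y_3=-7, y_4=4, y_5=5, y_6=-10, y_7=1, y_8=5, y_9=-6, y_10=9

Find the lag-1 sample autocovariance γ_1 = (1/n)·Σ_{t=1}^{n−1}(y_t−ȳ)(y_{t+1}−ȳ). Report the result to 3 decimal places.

-19.600

Mean ȳ = (1 + 8 − 7 + 4 + 5 − 10 + 1 + 5 − 6 + 9)/10 = 1.0000
Σ_{t=1}^{9}(y_t−ȳ)(y_{t+1}−ȳ) = -196.0000
γ_1 = -196.0000 / 10 = -19.600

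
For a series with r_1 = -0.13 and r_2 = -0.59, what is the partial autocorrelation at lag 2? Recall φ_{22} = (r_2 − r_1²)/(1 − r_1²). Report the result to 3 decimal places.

φ_{22} = (r_2 − r_1²) / (1 − r_1²)
r_1² = (-0.13)² = 0.0169
Numerator = -0.59 − 0.0169 = -0.6069; denominator = 1 − 0.0169 = 0.9831
φ_{22} = -0.6069 / 0.9831 = -0.617

-0.617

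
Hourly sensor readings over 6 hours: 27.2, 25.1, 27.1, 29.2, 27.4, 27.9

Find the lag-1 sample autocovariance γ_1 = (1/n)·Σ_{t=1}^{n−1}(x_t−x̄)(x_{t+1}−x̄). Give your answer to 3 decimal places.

0.089

Mean x̄ = (27.2 + 25.1 + 27.1 + 29.2 + 27.4 + 27.9)/6 = 27.3167
Deviations: -0.1167, -2.2167, -0.2167, 1.8833, 0.0833, 0.5833
Σ_{t=1}^{5}(x_t−x̄)(x_{t+1}−x̄) = 0.5364
γ_1 = 0.5364 / 6 = 0.089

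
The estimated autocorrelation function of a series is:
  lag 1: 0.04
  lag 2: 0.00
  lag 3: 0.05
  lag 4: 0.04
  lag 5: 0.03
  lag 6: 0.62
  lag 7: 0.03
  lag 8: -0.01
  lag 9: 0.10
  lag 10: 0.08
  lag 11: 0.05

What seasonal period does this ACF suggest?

The largest autocorrelation is r_6 = 0.62; the remaining lags stay at or below 0.10.
The dominant spike at lag 6 indicates a seasonal period of 6.

6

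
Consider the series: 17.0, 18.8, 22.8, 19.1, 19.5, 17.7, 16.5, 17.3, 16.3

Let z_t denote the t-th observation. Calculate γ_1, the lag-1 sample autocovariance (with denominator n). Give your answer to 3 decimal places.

Mean z̄ = (17.0 + 18.8 + 22.8 + 19.1 + 19.5 + 17.7 + 16.5 + 17.3 + 16.3)/9 = 18.3333
Σ_{t=1}^{8}(z_t−z̄)(z_{t+1}−z̄) = 10.1989
γ_1 = 10.1989 / 9 = 1.133

1.133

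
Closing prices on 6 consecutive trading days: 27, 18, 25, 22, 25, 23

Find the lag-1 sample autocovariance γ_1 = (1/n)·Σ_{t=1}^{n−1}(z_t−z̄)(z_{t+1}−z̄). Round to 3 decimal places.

Mean z̄ = (27 + 18 + 25 + 22 + 25 + 23)/6 = 23.3333
Deviations: 3.6667, -5.3333, 1.6667, -1.3333, 1.6667, -0.3333
Σ_{t=1}^{5}(z_t−z̄)(z_{t+1}−z̄) = -33.4444
γ_1 = -33.4444 / 6 = -5.574

-5.574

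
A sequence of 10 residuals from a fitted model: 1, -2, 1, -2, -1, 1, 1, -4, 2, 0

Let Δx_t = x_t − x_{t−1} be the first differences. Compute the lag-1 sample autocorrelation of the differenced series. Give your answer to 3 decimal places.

First differences Δx: -3, 3, -3, 1, 2, 0, -5, 6, -2
Mean of differences = -0.1111
Numerator Σ(Δx_t−Δx̄)(Δx_{t+1}−Δx̄) = -60.5679
Denominator Σ(Δx_t−Δx̄)² = 96.8889
r_1(Δx) = -60.5679 / 96.8889 = -0.625

-0.625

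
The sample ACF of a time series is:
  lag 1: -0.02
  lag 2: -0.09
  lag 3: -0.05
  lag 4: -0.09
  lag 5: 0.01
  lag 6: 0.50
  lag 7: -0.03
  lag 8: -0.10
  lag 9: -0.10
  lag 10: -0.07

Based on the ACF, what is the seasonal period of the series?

The largest autocorrelation is r_6 = 0.50; the remaining lags stay at or below 0.01.
The dominant spike at lag 6 indicates a seasonal period of 6.

6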